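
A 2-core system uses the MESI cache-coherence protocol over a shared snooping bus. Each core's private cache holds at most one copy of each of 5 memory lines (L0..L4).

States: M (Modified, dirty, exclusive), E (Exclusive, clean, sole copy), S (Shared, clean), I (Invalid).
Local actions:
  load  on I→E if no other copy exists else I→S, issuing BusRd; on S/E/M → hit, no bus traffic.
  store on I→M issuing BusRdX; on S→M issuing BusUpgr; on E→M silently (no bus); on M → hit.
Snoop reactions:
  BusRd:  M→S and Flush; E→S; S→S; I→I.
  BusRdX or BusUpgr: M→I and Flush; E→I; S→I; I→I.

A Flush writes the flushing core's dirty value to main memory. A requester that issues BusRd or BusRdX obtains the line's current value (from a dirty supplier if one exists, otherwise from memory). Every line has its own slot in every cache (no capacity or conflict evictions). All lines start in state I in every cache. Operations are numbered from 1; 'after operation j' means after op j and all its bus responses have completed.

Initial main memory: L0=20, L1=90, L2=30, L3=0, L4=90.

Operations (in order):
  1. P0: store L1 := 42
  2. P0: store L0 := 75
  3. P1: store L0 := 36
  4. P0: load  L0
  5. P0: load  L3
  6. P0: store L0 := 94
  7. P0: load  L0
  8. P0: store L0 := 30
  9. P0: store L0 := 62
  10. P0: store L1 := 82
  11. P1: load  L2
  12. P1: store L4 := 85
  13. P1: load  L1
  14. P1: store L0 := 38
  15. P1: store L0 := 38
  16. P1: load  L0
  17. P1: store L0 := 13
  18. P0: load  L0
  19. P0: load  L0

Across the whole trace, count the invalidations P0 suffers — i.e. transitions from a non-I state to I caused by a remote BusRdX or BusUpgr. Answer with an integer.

invalidations = 2

  op1 P0: store L1 := 42 → M/I on L1; bus BusRdX; mem=90
  op2 P0: store L0 := 75 → M/I on L0; bus BusRdX; mem=20
  op3 P1: store L0 := 36 → I/M on L0; bus BusRdX Flush; mem=75
  op4 P0: load  L0 → S/S on L0; bus BusRd Flush; mem=36
  op5 P0: load  L3 → E/I on L3; bus BusRd; mem=0
  op6 P0: store L0 := 94 → M/I on L0; bus BusUpgr; mem=36
  op7 P0: load  L0 → M/I on L0; bus (none); mem=36
  op8 P0: store L0 := 30 → M/I on L0; bus (none); mem=36
  op9 P0: store L0 := 62 → M/I on L0; bus (none); mem=36
  op10 P0: store L1 := 82 → M/I on L1; bus (none); mem=90
  op11 P1: load  L2 → I/E on L2; bus BusRd; mem=30
  op12 P1: store L4 := 85 → I/M on L4; bus BusRdX; mem=90
  op13 P1: load  L1 → S/S on L1; bus BusRd Flush; mem=82
  op14 P1: store L0 := 38 → I/M on L0; bus BusRdX Flush; mem=62
  op15 P1: store L0 := 38 → I/M on L0; bus (none); mem=62
  op16 P1: load  L0 → I/M on L0; bus (none); mem=62
  op17 P1: store L0 := 13 → I/M on L0; bus (none); mem=62
  op18 P0: load  L0 → S/S on L0; bus BusRd Flush; mem=13
  op19 P0: load  L0 → S/S on L0; bus (none); mem=13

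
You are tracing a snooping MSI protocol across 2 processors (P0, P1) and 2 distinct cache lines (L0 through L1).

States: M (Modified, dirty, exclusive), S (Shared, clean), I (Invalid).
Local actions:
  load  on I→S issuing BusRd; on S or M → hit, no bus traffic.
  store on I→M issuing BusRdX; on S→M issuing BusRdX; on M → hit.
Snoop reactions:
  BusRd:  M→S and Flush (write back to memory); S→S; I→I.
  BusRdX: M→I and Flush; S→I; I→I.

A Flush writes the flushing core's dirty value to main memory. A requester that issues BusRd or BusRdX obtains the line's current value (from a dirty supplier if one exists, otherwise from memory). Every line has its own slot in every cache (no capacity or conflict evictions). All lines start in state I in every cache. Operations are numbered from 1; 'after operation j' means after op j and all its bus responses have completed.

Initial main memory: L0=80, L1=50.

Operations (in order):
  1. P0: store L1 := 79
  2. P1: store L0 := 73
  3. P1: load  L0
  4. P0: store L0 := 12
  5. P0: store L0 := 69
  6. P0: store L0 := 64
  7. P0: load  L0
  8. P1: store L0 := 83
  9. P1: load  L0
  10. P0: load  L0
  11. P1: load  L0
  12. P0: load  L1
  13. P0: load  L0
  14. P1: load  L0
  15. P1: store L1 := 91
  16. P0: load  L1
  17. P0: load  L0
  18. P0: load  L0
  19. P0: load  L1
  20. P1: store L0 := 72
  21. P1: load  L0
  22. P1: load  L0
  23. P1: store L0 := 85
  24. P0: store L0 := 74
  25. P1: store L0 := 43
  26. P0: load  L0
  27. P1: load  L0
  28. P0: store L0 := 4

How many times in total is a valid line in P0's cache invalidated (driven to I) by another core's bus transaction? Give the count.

invalidations = 4

step 1: P0: store L1 := 79  ⟶  MI  (L1)  txn=BusRdX  M[L1]=50
step 2: P1: store L0 := 73  ⟶  IM  (L0)  txn=BusRdX  M[L0]=80
step 3: P1: load  L0  ⟶  IM  (L0)  txn=∅  M[L0]=80
step 4: P0: store L0 := 12  ⟶  MI  (L0)  txn=BusRdX+Flush  M[L0]=73
step 5: P0: store L0 := 69  ⟶  MI  (L0)  txn=∅  M[L0]=73
step 6: P0: store L0 := 64  ⟶  MI  (L0)  txn=∅  M[L0]=73
step 7: P0: load  L0  ⟶  MI  (L0)  txn=∅  M[L0]=73
step 8: P1: store L0 := 83  ⟶  IM  (L0)  txn=BusRdX+Flush  M[L0]=64
step 9: P1: load  L0  ⟶  IM  (L0)  txn=∅  M[L0]=64
step 10: P0: load  L0  ⟶  SS  (L0)  txn=BusRd+Flush  M[L0]=83
step 11: P1: load  L0  ⟶  SS  (L0)  txn=∅  M[L0]=83
step 12: P0: load  L1  ⟶  MI  (L1)  txn=∅  M[L1]=50
step 13: P0: load  L0  ⟶  SS  (L0)  txn=∅  M[L0]=83
step 14: P1: load  L0  ⟶  SS  (L0)  txn=∅  M[L0]=83
step 15: P1: store L1 := 91  ⟶  IM  (L1)  txn=BusRdX+Flush  M[L1]=79
step 16: P0: load  L1  ⟶  SS  (L1)  txn=BusRd+Flush  M[L1]=91
step 17: P0: load  L0  ⟶  SS  (L0)  txn=∅  M[L0]=83
step 18: P0: load  L0  ⟶  SS  (L0)  txn=∅  M[L0]=83
step 19: P0: load  L1  ⟶  SS  (L1)  txn=∅  M[L1]=91
step 20: P1: store L0 := 72  ⟶  IM  (L0)  txn=BusRdX  M[L0]=83
step 21: P1: load  L0  ⟶  IM  (L0)  txn=∅  M[L0]=83
step 22: P1: load  L0  ⟶  IM  (L0)  txn=∅  M[L0]=83
step 23: P1: store L0 := 85  ⟶  IM  (L0)  txn=∅  M[L0]=83
step 24: P0: store L0 := 74  ⟶  MI  (L0)  txn=BusRdX+Flush  M[L0]=85
step 25: P1: store L0 := 43  ⟶  IM  (L0)  txn=BusRdX+Flush  M[L0]=74
step 26: P0: load  L0  ⟶  SS  (L0)  txn=BusRd+Flush  M[L0]=43
step 27: P1: load  L0  ⟶  SS  (L0)  txn=∅  M[L0]=43
step 28: P0: store L0 := 4  ⟶  MI  (L0)  txn=BusRdX  M[L0]=43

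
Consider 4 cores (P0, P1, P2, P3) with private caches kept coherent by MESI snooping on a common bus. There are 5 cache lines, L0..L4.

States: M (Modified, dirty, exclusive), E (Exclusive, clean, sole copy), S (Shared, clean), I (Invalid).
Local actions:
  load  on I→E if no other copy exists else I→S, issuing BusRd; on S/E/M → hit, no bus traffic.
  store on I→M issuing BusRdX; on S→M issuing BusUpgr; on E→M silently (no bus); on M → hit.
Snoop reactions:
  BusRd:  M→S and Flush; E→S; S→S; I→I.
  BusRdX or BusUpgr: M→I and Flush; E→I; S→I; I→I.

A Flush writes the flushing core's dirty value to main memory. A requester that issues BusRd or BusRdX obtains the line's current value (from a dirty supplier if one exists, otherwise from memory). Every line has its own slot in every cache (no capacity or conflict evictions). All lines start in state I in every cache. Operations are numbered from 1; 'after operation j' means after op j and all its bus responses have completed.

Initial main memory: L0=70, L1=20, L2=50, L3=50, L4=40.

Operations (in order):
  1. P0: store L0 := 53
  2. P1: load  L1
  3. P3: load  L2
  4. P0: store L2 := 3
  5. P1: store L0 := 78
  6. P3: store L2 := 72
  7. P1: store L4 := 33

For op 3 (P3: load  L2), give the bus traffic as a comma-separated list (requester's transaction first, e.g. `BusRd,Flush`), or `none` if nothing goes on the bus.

bus = BusRd

step 1: P0: store L0 := 53  ⟶  MIII  (L0)  txn=BusRdX  M[L0]=70
step 2: P1: load  L1  ⟶  IEII  (L1)  txn=BusRd  M[L1]=20
step 3: P3: load  L2  ⟶  IIIE  (L2)  txn=BusRd  M[L2]=50
step 4: P0: store L2 := 3  ⟶  MIII  (L2)  txn=BusRdX  M[L2]=50
step 5: P1: store L0 := 78  ⟶  IMII  (L0)  txn=BusRdX+Flush  M[L0]=53
step 6: P3: store L2 := 72  ⟶  IIIM  (L2)  txn=BusRdX+Flush  M[L2]=3
step 7: P1: store L4 := 33  ⟶  IMII  (L4)  txn=BusRdX  M[L4]=40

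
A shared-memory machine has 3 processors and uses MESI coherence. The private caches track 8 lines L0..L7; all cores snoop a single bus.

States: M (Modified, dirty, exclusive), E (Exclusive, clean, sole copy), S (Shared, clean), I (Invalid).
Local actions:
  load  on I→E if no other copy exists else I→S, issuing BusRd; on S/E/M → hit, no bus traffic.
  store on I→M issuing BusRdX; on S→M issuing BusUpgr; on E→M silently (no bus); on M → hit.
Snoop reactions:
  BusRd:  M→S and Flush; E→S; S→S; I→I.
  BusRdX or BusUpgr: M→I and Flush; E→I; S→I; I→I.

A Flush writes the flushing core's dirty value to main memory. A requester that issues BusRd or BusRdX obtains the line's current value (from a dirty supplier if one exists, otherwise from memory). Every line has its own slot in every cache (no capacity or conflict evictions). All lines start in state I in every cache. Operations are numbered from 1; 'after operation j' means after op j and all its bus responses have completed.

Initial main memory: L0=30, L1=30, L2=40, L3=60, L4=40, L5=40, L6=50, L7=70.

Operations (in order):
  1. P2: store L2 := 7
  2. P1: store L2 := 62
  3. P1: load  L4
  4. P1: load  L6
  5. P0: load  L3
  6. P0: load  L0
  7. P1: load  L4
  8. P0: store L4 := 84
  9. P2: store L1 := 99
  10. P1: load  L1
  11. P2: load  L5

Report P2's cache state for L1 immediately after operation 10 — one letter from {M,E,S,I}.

1. P2: store L2 := 7  bus=[BusRdX]  L2: P0=I P1=I P2=M  mem[L2]=40
2. P1: store L2 := 62  bus=[BusRdX,Flush]  L2: P0=I P1=M P2=I  mem[L2]=7
3. P1: load  L4  bus=[BusRd]  L4: P0=I P1=E P2=I  mem[L4]=40
4. P1: load  L6  bus=[BusRd]  L6: P0=I P1=E P2=I  mem[L6]=50
5. P0: load  L3  bus=[BusRd]  L3: P0=E P1=I P2=I  mem[L3]=60
6. P0: load  L0  bus=[BusRd]  L0: P0=E P1=I P2=I  mem[L0]=30
7. P1: load  L4  bus=[-]  L4: P0=I P1=E P2=I  mem[L4]=40
8. P0: store L4 := 84  bus=[BusRdX]  L4: P0=M P1=I P2=I  mem[L4]=40
9. P2: store L1 := 99  bus=[BusRdX]  L1: P0=I P1=I P2=M  mem[L1]=30
10. P1: load  L1  bus=[BusRd,Flush]  L1: P0=I P1=S P2=S  mem[L1]=99
11. P2: load  L5  bus=[BusRd]  L5: P0=I P1=I P2=E  mem[L5]=40

state = S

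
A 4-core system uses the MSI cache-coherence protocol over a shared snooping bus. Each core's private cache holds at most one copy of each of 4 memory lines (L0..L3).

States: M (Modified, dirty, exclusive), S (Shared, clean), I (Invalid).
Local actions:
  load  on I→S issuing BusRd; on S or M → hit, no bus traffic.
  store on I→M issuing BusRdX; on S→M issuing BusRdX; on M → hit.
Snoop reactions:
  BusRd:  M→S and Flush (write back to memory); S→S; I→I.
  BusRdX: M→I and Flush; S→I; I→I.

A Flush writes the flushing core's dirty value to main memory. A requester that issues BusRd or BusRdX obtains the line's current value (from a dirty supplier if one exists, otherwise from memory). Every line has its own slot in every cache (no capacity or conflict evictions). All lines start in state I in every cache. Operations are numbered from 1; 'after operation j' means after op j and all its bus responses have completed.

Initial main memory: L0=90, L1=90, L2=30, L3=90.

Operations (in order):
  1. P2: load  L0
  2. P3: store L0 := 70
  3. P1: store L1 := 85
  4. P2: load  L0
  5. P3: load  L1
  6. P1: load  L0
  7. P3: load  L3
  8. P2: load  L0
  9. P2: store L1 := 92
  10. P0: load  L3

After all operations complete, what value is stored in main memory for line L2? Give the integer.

[1] P2: load  L0 | P0:I, P1:I, P2:S(90), P3:I | bus: BusRd
[2] P3: store L0 := 70 | P0:I, P1:I, P2:I, P3:M(70) | bus: BusRdX
[3] P1: store L1 := 85 | P0:I, P1:M(85), P2:I, P3:I | bus: BusRdX
[4] P2: load  L0 | P0:I, P1:I, P2:S(70), P3:S(70) | bus: BusRd,Flush
[5] P3: load  L1 | P0:I, P1:S(85), P2:I, P3:S(85) | bus: BusRd,Flush
[6] P1: load  L0 | P0:I, P1:S(70), P2:S(70), P3:S(70) | bus: BusRd
[7] P3: load  L3 | P0:I, P1:I, P2:I, P3:S(90) | bus: BusRd
[8] P2: load  L0 | P0:I, P1:S(70), P2:S(70), P3:S(70) | bus: none
[9] P2: store L1 := 92 | P0:I, P1:I, P2:M(92), P3:I | bus: BusRdX
[10] P0: load  L3 | P0:S(90), P1:I, P2:I, P3:S(90) | bus: BusRd

memory[L2] = 30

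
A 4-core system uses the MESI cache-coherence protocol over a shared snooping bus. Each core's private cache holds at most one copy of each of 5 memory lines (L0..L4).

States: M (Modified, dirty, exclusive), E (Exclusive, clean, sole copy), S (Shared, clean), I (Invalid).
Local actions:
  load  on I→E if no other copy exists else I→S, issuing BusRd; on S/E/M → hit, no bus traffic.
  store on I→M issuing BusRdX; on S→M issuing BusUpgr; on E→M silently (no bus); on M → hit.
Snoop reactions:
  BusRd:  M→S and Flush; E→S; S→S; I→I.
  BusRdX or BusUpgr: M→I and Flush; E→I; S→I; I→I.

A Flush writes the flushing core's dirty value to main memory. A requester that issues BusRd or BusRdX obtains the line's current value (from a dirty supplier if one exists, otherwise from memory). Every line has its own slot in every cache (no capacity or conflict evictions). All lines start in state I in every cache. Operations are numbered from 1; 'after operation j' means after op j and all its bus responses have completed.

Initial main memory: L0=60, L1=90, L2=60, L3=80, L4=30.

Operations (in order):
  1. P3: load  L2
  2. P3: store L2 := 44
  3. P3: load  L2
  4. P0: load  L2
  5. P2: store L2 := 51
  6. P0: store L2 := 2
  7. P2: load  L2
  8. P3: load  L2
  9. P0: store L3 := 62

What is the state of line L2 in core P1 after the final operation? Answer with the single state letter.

state = I

1. P3: load  L2  bus=[BusRd]  L2: P0=I P1=I P2=I P3=E  mem[L2]=60
2. P3: store L2 := 44  bus=[-]  L2: P0=I P1=I P2=I P3=M  mem[L2]=60
3. P3: load  L2  bus=[-]  L2: P0=I P1=I P2=I P3=M  mem[L2]=60
4. P0: load  L2  bus=[BusRd,Flush]  L2: P0=S P1=I P2=I P3=S  mem[L2]=44
5. P2: store L2 := 51  bus=[BusRdX]  L2: P0=I P1=I P2=M P3=I  mem[L2]=44
6. P0: store L2 := 2  bus=[BusRdX,Flush]  L2: P0=M P1=I P2=I P3=I  mem[L2]=51
7. P2: load  L2  bus=[BusRd,Flush]  L2: P0=S P1=I P2=S P3=I  mem[L2]=2
8. P3: load  L2  bus=[BusRd]  L2: P0=S P1=I P2=S P3=S  mem[L2]=2
9. P0: store L3 := 62  bus=[BusRdX]  L3: P0=M P1=I P2=I P3=I  mem[L3]=80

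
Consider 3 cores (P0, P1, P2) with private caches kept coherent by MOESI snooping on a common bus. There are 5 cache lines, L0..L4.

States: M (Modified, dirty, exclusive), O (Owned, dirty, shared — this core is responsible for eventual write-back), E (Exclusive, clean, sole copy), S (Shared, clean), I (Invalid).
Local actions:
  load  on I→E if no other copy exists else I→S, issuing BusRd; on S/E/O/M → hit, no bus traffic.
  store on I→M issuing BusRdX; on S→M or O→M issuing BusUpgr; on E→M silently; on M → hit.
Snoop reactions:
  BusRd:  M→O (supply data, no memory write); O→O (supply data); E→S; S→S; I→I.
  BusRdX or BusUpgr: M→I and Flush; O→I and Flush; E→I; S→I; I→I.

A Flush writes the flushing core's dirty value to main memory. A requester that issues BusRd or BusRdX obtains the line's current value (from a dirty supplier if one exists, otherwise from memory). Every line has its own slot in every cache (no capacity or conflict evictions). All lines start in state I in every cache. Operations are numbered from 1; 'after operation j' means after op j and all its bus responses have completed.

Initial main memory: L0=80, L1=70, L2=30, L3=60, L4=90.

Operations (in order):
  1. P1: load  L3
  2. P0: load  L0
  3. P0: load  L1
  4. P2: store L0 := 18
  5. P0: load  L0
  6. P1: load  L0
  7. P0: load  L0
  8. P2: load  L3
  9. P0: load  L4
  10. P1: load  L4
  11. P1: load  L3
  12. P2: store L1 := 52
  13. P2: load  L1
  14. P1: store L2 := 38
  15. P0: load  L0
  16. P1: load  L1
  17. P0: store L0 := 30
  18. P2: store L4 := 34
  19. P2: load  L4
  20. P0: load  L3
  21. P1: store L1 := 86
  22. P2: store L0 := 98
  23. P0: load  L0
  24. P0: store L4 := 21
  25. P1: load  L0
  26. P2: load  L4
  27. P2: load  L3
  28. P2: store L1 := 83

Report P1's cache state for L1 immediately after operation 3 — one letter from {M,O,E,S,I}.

state = I

[1] P1: load  L3 | P0:I, P1:E(60), P2:I | bus: BusRd
[2] P0: load  L0 | P0:E(80), P1:I, P2:I | bus: BusRd
[3] P0: load  L1 | P0:E(70), P1:I, P2:I | bus: BusRd
[4] P2: store L0 := 18 | P0:I, P1:I, P2:M(18) | bus: BusRdX
[5] P0: load  L0 | P0:S(18), P1:I, P2:O(18) | bus: BusRd
[6] P1: load  L0 | P0:S(18), P1:S(18), P2:O(18) | bus: BusRd
[7] P0: load  L0 | P0:S(18), P1:S(18), P2:O(18) | bus: none
[8] P2: load  L3 | P0:I, P1:S(60), P2:S(60) | bus: BusRd
[9] P0: load  L4 | P0:E(90), P1:I, P2:I | bus: BusRd
[10] P1: load  L4 | P0:S(90), P1:S(90), P2:I | bus: BusRd
[11] P1: load  L3 | P0:I, P1:S(60), P2:S(60) | bus: none
[12] P2: store L1 := 52 | P0:I, P1:I, P2:M(52) | bus: BusRdX
[13] P2: load  L1 | P0:I, P1:I, P2:M(52) | bus: none
[14] P1: store L2 := 38 | P0:I, P1:M(38), P2:I | bus: BusRdX
[15] P0: load  L0 | P0:S(18), P1:S(18), P2:O(18) | bus: none
[16] P1: load  L1 | P0:I, P1:S(52), P2:O(52) | bus: BusRd
[17] P0: store L0 := 30 | P0:M(30), P1:I, P2:I | bus: BusUpgr,Flush
[18] P2: store L4 := 34 | P0:I, P1:I, P2:M(34) | bus: BusRdX
[19] P2: load  L4 | P0:I, P1:I, P2:M(34) | bus: none
[20] P0: load  L3 | P0:S(60), P1:S(60), P2:S(60) | bus: BusRd
[21] P1: store L1 := 86 | P0:I, P1:M(86), P2:I | bus: BusUpgr,Flush
[22] P2: store L0 := 98 | P0:I, P1:I, P2:M(98) | bus: BusRdX,Flush
[23] P0: load  L0 | P0:S(98), P1:I, P2:O(98) | bus: BusRd
[24] P0: store L4 := 21 | P0:M(21), P1:I, P2:I | bus: BusRdX,Flush
[25] P1: load  L0 | P0:S(98), P1:S(98), P2:O(98) | bus: BusRd
[26] P2: load  L4 | P0:O(21), P1:I, P2:S(21) | bus: BusRd
[27] P2: load  L3 | P0:S(60), P1:S(60), P2:S(60) | bus: none
[28] P2: store L1 := 83 | P0:I, P1:I, P2:M(83) | bus: BusRdX,Flush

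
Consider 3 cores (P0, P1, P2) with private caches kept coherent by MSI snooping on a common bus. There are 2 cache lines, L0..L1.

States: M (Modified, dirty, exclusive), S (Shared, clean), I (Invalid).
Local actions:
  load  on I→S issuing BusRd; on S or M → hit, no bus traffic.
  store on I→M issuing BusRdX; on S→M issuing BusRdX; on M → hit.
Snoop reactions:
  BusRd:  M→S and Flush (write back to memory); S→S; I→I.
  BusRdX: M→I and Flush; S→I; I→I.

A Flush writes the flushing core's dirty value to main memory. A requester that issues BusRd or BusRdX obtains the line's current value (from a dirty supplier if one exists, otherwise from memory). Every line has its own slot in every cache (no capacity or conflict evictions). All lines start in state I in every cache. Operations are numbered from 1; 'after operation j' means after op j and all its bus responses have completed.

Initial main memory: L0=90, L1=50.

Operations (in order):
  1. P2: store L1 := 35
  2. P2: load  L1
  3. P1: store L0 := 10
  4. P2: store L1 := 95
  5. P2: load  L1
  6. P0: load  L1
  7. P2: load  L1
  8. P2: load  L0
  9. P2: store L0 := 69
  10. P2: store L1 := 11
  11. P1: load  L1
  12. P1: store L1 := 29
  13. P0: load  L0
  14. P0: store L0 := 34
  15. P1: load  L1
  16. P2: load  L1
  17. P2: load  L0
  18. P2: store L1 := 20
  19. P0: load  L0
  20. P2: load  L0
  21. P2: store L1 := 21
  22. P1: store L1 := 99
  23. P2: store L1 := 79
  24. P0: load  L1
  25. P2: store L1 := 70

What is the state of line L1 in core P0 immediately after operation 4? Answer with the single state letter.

state = I

  op1 P2: store L1 := 35 → I/I/M on L1; bus BusRdX; mem=50
  op2 P2: load  L1 → I/I/M on L1; bus (none); mem=50
  op3 P1: store L0 := 10 → I/M/I on L0; bus BusRdX; mem=90
  op4 P2: store L1 := 95 → I/I/M on L1; bus (none); mem=50
  op5 P2: load  L1 → I/I/M on L1; bus (none); mem=50
  op6 P0: load  L1 → S/I/S on L1; bus BusRd Flush; mem=95
  op7 P2: load  L1 → S/I/S on L1; bus (none); mem=95
  op8 P2: load  L0 → I/S/S on L0; bus BusRd Flush; mem=10
  op9 P2: store L0 := 69 → I/I/M on L0; bus BusRdX; mem=10
  op10 P2: store L1 := 11 → I/I/M on L1; bus BusRdX; mem=95
  op11 P1: load  L1 → I/S/S on L1; bus BusRd Flush; mem=11
  op12 P1: store L1 := 29 → I/M/I on L1; bus BusRdX; mem=11
  op13 P0: load  L0 → S/I/S on L0; bus BusRd Flush; mem=69
  op14 P0: store L0 := 34 → M/I/I on L0; bus BusRdX; mem=69
  op15 P1: load  L1 → I/M/I on L1; bus (none); mem=11
  op16 P2: load  L1 → I/S/S on L1; bus BusRd Flush; mem=29
  op17 P2: load  L0 → S/I/S on L0; bus BusRd Flush; mem=34
  op18 P2: store L1 := 20 → I/I/M on L1; bus BusRdX; mem=29
  op19 P0: load  L0 → S/I/S on L0; bus (none); mem=34
  op20 P2: load  L0 → S/I/S on L0; bus (none); mem=34
  op21 P2: store L1 := 21 → I/I/M on L1; bus (none); mem=29
  op22 P1: store L1 := 99 → I/M/I on L1; bus BusRdX Flush; mem=21
  op23 P2: store L1 := 79 → I/I/M on L1; bus BusRdX Flush; mem=99
  op24 P0: load  L1 → S/I/S on L1; bus BusRd Flush; mem=79
  op25 P2: store L1 := 70 → I/I/M on L1; bus BusRdX; mem=79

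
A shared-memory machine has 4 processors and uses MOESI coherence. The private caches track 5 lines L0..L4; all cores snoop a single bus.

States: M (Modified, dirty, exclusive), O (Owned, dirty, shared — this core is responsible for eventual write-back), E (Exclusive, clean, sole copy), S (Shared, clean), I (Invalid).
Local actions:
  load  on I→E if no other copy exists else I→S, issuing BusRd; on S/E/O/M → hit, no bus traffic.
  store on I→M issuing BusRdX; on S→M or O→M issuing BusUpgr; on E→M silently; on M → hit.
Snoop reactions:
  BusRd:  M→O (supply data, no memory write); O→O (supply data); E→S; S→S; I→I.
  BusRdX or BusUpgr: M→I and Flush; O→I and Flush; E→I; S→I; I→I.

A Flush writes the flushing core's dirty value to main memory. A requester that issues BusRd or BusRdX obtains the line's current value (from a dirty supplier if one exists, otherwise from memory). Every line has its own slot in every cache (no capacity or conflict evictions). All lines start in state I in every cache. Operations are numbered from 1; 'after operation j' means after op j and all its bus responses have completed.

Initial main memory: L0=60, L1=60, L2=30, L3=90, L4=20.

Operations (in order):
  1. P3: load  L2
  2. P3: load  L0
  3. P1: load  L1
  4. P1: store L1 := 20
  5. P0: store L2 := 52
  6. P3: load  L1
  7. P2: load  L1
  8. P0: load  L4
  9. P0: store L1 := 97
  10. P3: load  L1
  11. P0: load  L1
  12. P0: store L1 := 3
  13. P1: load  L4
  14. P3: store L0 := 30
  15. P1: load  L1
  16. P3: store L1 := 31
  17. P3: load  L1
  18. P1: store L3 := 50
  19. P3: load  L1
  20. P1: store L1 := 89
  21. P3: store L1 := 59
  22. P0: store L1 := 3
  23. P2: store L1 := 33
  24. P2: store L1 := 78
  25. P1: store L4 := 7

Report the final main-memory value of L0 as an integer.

memory[L0] = 60

  op1 P3: load  L2 → I/I/I/E on L2; bus BusRd; mem=30
  op2 P3: load  L0 → I/I/I/E on L0; bus BusRd; mem=60
  op3 P1: load  L1 → I/E/I/I on L1; bus BusRd; mem=60
  op4 P1: store L1 := 20 → I/M/I/I on L1; bus (none); mem=60
  op5 P0: store L2 := 52 → M/I/I/I on L2; bus BusRdX; mem=30
  op6 P3: load  L1 → I/O/I/S on L1; bus BusRd; mem=60
  op7 P2: load  L1 → I/O/S/S on L1; bus BusRd; mem=60
  op8 P0: load  L4 → E/I/I/I on L4; bus BusRd; mem=20
  op9 P0: store L1 := 97 → M/I/I/I on L1; bus BusRdX Flush; mem=20
  op10 P3: load  L1 → O/I/I/S on L1; bus BusRd; mem=20
  op11 P0: load  L1 → O/I/I/S on L1; bus (none); mem=20
  op12 P0: store L1 := 3 → M/I/I/I on L1; bus BusUpgr; mem=20
  op13 P1: load  L4 → S/S/I/I on L4; bus BusRd; mem=20
  op14 P3: store L0 := 30 → I/I/I/M on L0; bus (none); mem=60
  op15 P1: load  L1 → O/S/I/I on L1; bus BusRd; mem=20
  op16 P3: store L1 := 31 → I/I/I/M on L1; bus BusRdX Flush; mem=3
  op17 P3: load  L1 → I/I/I/M on L1; bus (none); mem=3
  op18 P1: store L3 := 50 → I/M/I/I on L3; bus BusRdX; mem=90
  op19 P3: load  L1 → I/I/I/M on L1; bus (none); mem=3
  op20 P1: store L1 := 89 → I/M/I/I on L1; bus BusRdX Flush; mem=31
  op21 P3: store L1 := 59 → I/I/I/M on L1; bus BusRdX Flush; mem=89
  op22 P0: store L1 := 3 → M/I/I/I on L1; bus BusRdX Flush; mem=59
  op23 P2: store L1 := 33 → I/I/M/I on L1; bus BusRdX Flush; mem=3
  op24 P2: store L1 := 78 → I/I/M/I on L1; bus (none); mem=3
  op25 P1: store L4 := 7 → I/M/I/I on L4; bus BusUpgr; mem=20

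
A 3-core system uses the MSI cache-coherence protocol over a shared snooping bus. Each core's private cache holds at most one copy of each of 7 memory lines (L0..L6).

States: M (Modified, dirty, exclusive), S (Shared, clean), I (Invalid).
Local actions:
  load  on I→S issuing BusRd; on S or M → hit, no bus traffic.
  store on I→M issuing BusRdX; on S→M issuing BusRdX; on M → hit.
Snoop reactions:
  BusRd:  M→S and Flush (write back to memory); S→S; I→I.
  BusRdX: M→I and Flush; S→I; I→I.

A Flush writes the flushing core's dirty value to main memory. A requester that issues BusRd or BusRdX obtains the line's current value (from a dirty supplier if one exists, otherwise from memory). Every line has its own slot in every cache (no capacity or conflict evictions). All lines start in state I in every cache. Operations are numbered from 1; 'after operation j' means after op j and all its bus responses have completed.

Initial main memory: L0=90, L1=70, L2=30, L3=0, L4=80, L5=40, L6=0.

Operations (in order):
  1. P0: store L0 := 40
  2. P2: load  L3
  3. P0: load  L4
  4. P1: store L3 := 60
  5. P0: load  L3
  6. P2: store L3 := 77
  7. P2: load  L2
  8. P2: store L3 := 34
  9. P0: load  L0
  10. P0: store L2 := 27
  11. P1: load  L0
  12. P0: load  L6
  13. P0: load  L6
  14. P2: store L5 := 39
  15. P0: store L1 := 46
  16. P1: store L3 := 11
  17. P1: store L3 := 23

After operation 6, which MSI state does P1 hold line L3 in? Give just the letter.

state = I

step 1: P0: store L0 := 40  ⟶  MII  (L0)  txn=BusRdX  M[L0]=90
step 2: P2: load  L3  ⟶  IIS  (L3)  txn=BusRd  M[L3]=0
step 3: P0: load  L4  ⟶  SII  (L4)  txn=BusRd  M[L4]=80
step 4: P1: store L3 := 60  ⟶  IMI  (L3)  txn=BusRdX  M[L3]=0
step 5: P0: load  L3  ⟶  SSI  (L3)  txn=BusRd+Flush  M[L3]=60
step 6: P2: store L3 := 77  ⟶  IIM  (L3)  txn=BusRdX  M[L3]=60
step 7: P2: load  L2  ⟶  IIS  (L2)  txn=BusRd  M[L2]=30
step 8: P2: store L3 := 34  ⟶  IIM  (L3)  txn=∅  M[L3]=60
step 9: P0: load  L0  ⟶  MII  (L0)  txn=∅  M[L0]=90
step 10: P0: store L2 := 27  ⟶  MII  (L2)  txn=BusRdX  M[L2]=30
step 11: P1: load  L0  ⟶  SSI  (L0)  txn=BusRd+Flush  M[L0]=40
step 12: P0: load  L6  ⟶  SII  (L6)  txn=BusRd  M[L6]=0
step 13: P0: load  L6  ⟶  SII  (L6)  txn=∅  M[L6]=0
step 14: P2: store L5 := 39  ⟶  IIM  (L5)  txn=BusRdX  M[L5]=40
step 15: P0: store L1 := 46  ⟶  MII  (L1)  txn=BusRdX  M[L1]=70
step 16: P1: store L3 := 11  ⟶  IMI  (L3)  txn=BusRdX+Flush  M[L3]=34
step 17: P1: store L3 := 23  ⟶  IMI  (L3)  txn=∅  M[L3]=34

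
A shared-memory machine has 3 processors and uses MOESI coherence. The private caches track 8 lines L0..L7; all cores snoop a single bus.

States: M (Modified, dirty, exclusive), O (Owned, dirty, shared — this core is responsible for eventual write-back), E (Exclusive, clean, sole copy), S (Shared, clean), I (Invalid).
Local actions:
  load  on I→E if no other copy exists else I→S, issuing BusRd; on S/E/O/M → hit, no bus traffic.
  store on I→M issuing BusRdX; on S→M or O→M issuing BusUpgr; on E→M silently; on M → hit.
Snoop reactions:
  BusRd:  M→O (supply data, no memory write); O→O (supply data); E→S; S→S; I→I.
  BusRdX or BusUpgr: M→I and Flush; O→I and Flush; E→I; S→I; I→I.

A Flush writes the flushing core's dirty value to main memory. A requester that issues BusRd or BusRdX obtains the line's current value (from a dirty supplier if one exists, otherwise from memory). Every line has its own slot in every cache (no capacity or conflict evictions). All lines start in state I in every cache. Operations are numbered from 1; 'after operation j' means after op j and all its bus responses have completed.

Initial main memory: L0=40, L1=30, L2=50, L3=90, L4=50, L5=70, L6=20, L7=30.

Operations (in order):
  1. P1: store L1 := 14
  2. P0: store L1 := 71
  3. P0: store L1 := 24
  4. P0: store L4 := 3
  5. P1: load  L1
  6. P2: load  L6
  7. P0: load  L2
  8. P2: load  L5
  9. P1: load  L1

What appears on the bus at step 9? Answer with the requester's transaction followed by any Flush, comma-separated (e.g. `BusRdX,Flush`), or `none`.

bus = none

step 1: P1: store L1 := 14  ⟶  IMI  (L1)  txn=BusRdX  M[L1]=30
step 2: P0: store L1 := 71  ⟶  MII  (L1)  txn=BusRdX+Flush  M[L1]=14
step 3: P0: store L1 := 24  ⟶  MII  (L1)  txn=∅  M[L1]=14
step 4: P0: store L4 := 3  ⟶  MII  (L4)  txn=BusRdX  M[L4]=50
step 5: P1: load  L1  ⟶  OSI  (L1)  txn=BusRd  M[L1]=14
step 6: P2: load  L6  ⟶  IIE  (L6)  txn=BusRd  M[L6]=20
step 7: P0: load  L2  ⟶  EII  (L2)  txn=BusRd  M[L2]=50
step 8: P2: load  L5  ⟶  IIE  (L5)  txn=BusRd  M[L5]=70
step 9: P1: load  L1  ⟶  OSI  (L1)  txn=∅  M[L1]=14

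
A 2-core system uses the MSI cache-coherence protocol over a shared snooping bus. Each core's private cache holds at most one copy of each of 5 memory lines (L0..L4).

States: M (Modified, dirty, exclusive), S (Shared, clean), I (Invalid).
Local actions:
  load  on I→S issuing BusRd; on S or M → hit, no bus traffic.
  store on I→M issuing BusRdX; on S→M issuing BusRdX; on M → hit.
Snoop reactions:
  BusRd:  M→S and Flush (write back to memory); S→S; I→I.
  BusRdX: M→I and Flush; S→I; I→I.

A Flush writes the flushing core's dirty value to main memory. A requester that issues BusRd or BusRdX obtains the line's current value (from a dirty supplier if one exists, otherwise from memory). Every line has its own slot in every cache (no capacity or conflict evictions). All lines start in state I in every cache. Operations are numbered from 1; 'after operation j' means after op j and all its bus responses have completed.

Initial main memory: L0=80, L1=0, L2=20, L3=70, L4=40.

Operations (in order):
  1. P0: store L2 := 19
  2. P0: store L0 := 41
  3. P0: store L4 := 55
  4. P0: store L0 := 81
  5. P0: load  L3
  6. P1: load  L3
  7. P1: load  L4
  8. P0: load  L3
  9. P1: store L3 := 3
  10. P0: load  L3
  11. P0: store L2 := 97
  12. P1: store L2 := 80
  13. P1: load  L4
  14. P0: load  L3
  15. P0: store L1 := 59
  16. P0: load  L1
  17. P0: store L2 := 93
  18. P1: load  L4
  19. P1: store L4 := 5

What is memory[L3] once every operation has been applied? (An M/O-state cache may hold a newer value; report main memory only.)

1. P0: store L2 := 19  bus=[BusRdX]  L2: P0=M P1=I  mem[L2]=20
2. P0: store L0 := 41  bus=[BusRdX]  L0: P0=M P1=I  mem[L0]=80
3. P0: store L4 := 55  bus=[BusRdX]  L4: P0=M P1=I  mem[L4]=40
4. P0: store L0 := 81  bus=[-]  L0: P0=M P1=I  mem[L0]=80
5. P0: load  L3  bus=[BusRd]  L3: P0=S P1=I  mem[L3]=70
6. P1: load  L3  bus=[BusRd]  L3: P0=S P1=S  mem[L3]=70
7. P1: load  L4  bus=[BusRd,Flush]  L4: P0=S P1=S  mem[L4]=55
8. P0: load  L3  bus=[-]  L3: P0=S P1=S  mem[L3]=70
9. P1: store L3 := 3  bus=[BusRdX]  L3: P0=I P1=M  mem[L3]=70
10. P0: load  L3  bus=[BusRd,Flush]  L3: P0=S P1=S  mem[L3]=3
11. P0: store L2 := 97  bus=[-]  L2: P0=M P1=I  mem[L2]=20
12. P1: store L2 := 80  bus=[BusRdX,Flush]  L2: P0=I P1=M  mem[L2]=97
13. P1: load  L4  bus=[-]  L4: P0=S P1=S  mem[L4]=55
14. P0: load  L3  bus=[-]  L3: P0=S P1=S  mem[L3]=3
15. P0: store L1 := 59  bus=[BusRdX]  L1: P0=M P1=I  mem[L1]=0
16. P0: load  L1  bus=[-]  L1: P0=M P1=I  mem[L1]=0
17. P0: store L2 := 93  bus=[BusRdX,Flush]  L2: P0=M P1=I  mem[L2]=80
18. P1: load  L4  bus=[-]  L4: P0=S P1=S  mem[L4]=55
19. P1: store L4 := 5  bus=[BusRdX]  L4: P0=I P1=M  mem[L4]=55

memory[L3] = 3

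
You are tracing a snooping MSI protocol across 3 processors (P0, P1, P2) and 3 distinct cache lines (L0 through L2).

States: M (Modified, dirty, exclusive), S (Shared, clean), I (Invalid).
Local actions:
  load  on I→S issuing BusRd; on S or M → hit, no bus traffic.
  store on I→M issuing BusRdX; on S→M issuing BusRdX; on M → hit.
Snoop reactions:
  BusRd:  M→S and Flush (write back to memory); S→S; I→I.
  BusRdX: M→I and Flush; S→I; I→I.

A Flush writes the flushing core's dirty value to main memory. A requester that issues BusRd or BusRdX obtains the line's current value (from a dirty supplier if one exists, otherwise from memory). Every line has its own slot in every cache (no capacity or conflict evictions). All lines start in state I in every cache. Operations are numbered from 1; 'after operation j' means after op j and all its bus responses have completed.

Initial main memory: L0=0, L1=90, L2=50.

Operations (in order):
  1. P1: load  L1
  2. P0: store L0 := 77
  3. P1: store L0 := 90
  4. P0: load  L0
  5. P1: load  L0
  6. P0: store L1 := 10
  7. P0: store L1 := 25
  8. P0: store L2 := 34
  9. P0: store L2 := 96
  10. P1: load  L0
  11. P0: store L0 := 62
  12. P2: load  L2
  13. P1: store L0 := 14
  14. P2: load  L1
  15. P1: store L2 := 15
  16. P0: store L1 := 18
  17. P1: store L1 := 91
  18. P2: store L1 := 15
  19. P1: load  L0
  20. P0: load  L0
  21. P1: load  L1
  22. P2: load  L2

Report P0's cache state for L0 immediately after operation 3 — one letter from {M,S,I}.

step 1: P1: load  L1  ⟶  ISI  (L1)  txn=BusRd  M[L1]=90
step 2: P0: store L0 := 77  ⟶  MII  (L0)  txn=BusRdX  M[L0]=0
step 3: P1: store L0 := 90  ⟶  IMI  (L0)  txn=BusRdX+Flush  M[L0]=77
step 4: P0: load  L0  ⟶  SSI  (L0)  txn=BusRd+Flush  M[L0]=90
step 5: P1: load  L0  ⟶  SSI  (L0)  txn=∅  M[L0]=90
step 6: P0: store L1 := 10  ⟶  MII  (L1)  txn=BusRdX  M[L1]=90
step 7: P0: store L1 := 25  ⟶  MII  (L1)  txn=∅  M[L1]=90
step 8: P0: store L2 := 34  ⟶  MII  (L2)  txn=BusRdX  M[L2]=50
step 9: P0: store L2 := 96  ⟶  MII  (L2)  txn=∅  M[L2]=50
step 10: P1: load  L0  ⟶  SSI  (L0)  txn=∅  M[L0]=90
step 11: P0: store L0 := 62  ⟶  MII  (L0)  txn=BusRdX  M[L0]=90
step 12: P2: load  L2  ⟶  SIS  (L2)  txn=BusRd+Flush  M[L2]=96
step 13: P1: store L0 := 14  ⟶  IMI  (L0)  txn=BusRdX+Flush  M[L0]=62
step 14: P2: load  L1  ⟶  SIS  (L1)  txn=BusRd+Flush  M[L1]=25
step 15: P1: store L2 := 15  ⟶  IMI  (L2)  txn=BusRdX  M[L2]=96
step 16: P0: store L1 := 18  ⟶  MII  (L1)  txn=BusRdX  M[L1]=25
step 17: P1: store L1 := 91  ⟶  IMI  (L1)  txn=BusRdX+Flush  M[L1]=18
step 18: P2: store L1 := 15  ⟶  IIM  (L1)  txn=BusRdX+Flush  M[L1]=91
step 19: P1: load  L0  ⟶  IMI  (L0)  txn=∅  M[L0]=62
step 20: P0: load  L0  ⟶  SSI  (L0)  txn=BusRd+Flush  M[L0]=14
step 21: P1: load  L1  ⟶  ISS  (L1)  txn=BusRd+Flush  M[L1]=15
step 22: P2: load  L2  ⟶  ISS  (L2)  txn=BusRd+Flush  M[L2]=15

state = I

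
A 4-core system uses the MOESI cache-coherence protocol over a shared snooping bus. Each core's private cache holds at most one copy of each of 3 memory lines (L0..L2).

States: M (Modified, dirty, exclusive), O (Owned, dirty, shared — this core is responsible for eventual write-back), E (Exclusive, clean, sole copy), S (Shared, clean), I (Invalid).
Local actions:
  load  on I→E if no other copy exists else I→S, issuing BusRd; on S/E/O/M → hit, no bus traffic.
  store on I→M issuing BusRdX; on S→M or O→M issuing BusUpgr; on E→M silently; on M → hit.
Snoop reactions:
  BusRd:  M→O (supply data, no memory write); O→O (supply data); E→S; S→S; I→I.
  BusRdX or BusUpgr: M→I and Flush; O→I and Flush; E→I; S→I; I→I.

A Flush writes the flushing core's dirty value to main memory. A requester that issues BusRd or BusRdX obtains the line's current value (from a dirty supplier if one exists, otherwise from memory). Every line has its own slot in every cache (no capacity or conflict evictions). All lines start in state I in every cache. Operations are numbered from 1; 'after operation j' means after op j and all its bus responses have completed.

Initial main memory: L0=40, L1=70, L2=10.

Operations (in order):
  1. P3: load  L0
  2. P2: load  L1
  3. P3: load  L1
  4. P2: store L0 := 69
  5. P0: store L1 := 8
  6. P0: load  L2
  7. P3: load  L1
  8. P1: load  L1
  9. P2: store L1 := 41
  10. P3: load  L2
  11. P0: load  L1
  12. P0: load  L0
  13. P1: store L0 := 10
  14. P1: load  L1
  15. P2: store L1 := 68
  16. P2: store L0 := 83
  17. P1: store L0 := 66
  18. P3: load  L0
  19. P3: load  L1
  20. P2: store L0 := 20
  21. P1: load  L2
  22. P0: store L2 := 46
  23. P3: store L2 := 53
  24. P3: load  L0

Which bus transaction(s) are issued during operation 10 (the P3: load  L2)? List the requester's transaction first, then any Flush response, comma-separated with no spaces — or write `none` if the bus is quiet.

bus = BusRd

step 1: P3: load  L0  ⟶  IIIE  (L0)  txn=BusRd  M[L0]=40
step 2: P2: load  L1  ⟶  IIEI  (L1)  txn=BusRd  M[L1]=70
step 3: P3: load  L1  ⟶  IISS  (L1)  txn=BusRd  M[L1]=70
step 4: P2: store L0 := 69  ⟶  IIMI  (L0)  txn=BusRdX  M[L0]=40
step 5: P0: store L1 := 8  ⟶  MIII  (L1)  txn=BusRdX  M[L1]=70
step 6: P0: load  L2  ⟶  EIII  (L2)  txn=BusRd  M[L2]=10
step 7: P3: load  L1  ⟶  OIIS  (L1)  txn=BusRd  M[L1]=70
step 8: P1: load  L1  ⟶  OSIS  (L1)  txn=BusRd  M[L1]=70
step 9: P2: store L1 := 41  ⟶  IIMI  (L1)  txn=BusRdX+Flush  M[L1]=8
step 10: P3: load  L2  ⟶  SIIS  (L2)  txn=BusRd  M[L2]=10
step 11: P0: load  L1  ⟶  SIOI  (L1)  txn=BusRd  M[L1]=8
step 12: P0: load  L0  ⟶  SIOI  (L0)  txn=BusRd  M[L0]=40
step 13: P1: store L0 := 10  ⟶  IMII  (L0)  txn=BusRdX+Flush  M[L0]=69
step 14: P1: load  L1  ⟶  SSOI  (L1)  txn=BusRd  M[L1]=8
step 15: P2: store L1 := 68  ⟶  IIMI  (L1)  txn=BusUpgr  M[L1]=8
step 16: P2: store L0 := 83  ⟶  IIMI  (L0)  txn=BusRdX+Flush  M[L0]=10
step 17: P1: store L0 := 66  ⟶  IMII  (L0)  txn=BusRdX+Flush  M[L0]=83
step 18: P3: load  L0  ⟶  IOIS  (L0)  txn=BusRd  M[L0]=83
step 19: P3: load  L1  ⟶  IIOS  (L1)  txn=BusRd  M[L1]=8
step 20: P2: store L0 := 20  ⟶  IIMI  (L0)  txn=BusRdX+Flush  M[L0]=66
step 21: P1: load  L2  ⟶  SSIS  (L2)  txn=BusRd  M[L2]=10
step 22: P0: store L2 := 46  ⟶  MIII  (L2)  txn=BusUpgr  M[L2]=10
step 23: P3: store L2 := 53  ⟶  IIIM  (L2)  txn=BusRdX+Flush  M[L2]=46
step 24: P3: load  L0  ⟶  IIOS  (L0)  txn=BusRd  M[L0]=66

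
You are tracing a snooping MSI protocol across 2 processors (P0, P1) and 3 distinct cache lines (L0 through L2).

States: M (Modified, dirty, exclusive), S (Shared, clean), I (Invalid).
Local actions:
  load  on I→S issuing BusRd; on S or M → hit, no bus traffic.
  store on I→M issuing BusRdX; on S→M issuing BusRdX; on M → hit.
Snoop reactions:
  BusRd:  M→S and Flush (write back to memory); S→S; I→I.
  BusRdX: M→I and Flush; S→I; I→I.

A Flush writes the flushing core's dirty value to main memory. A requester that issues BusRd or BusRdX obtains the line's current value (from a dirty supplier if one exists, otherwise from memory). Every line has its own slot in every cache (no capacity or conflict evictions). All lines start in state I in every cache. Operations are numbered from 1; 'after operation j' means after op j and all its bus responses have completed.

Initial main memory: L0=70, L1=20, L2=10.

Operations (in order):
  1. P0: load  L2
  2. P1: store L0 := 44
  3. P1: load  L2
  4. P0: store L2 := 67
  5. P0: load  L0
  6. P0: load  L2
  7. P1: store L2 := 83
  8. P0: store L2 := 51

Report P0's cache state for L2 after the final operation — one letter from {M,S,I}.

1. P0: load  L2  bus=[BusRd]  L2: P0=S P1=I  mem[L2]=10
2. P1: store L0 := 44  bus=[BusRdX]  L0: P0=I P1=M  mem[L0]=70
3. P1: load  L2  bus=[BusRd]  L2: P0=S P1=S  mem[L2]=10
4. P0: store L2 := 67  bus=[BusRdX]  L2: P0=M P1=I  mem[L2]=10
5. P0: load  L0  bus=[BusRd,Flush]  L0: P0=S P1=S  mem[L0]=44
6. P0: load  L2  bus=[-]  L2: P0=M P1=I  mem[L2]=10
7. P1: store L2 := 83  bus=[BusRdX,Flush]  L2: P0=I P1=M  mem[L2]=67
8. P0: store L2 := 51  bus=[BusRdX,Flush]  L2: P0=M P1=I  mem[L2]=83

state = M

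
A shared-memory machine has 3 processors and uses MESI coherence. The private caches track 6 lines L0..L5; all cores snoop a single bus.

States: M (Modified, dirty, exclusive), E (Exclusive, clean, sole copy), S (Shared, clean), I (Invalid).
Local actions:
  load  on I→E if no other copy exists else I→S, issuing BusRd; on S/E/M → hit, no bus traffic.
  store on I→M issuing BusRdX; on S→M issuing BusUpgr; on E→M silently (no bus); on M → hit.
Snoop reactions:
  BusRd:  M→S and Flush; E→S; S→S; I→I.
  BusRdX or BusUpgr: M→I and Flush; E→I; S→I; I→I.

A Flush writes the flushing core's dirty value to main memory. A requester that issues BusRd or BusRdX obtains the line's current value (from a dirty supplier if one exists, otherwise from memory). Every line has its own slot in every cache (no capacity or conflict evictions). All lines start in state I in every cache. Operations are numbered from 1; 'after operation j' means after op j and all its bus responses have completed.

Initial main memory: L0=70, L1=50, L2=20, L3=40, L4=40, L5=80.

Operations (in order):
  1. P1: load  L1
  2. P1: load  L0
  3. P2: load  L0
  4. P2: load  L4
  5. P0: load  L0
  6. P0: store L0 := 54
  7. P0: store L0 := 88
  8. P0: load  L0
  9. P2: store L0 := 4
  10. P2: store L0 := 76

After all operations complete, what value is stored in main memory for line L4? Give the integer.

step 1: P1: load  L1  ⟶  IEI  (L1)  txn=BusRd  M[L1]=50
step 2: P1: load  L0  ⟶  IEI  (L0)  txn=BusRd  M[L0]=70
step 3: P2: load  L0  ⟶  ISS  (L0)  txn=BusRd  M[L0]=70
step 4: P2: load  L4  ⟶  IIE  (L4)  txn=BusRd  M[L4]=40
step 5: P0: load  L0  ⟶  SSS  (L0)  txn=BusRd  M[L0]=70
step 6: P0: store L0 := 54  ⟶  MII  (L0)  txn=BusUpgr  M[L0]=70
step 7: P0: store L0 := 88  ⟶  MII  (L0)  txn=∅  M[L0]=70
step 8: P0: load  L0  ⟶  MII  (L0)  txn=∅  M[L0]=70
step 9: P2: store L0 := 4  ⟶  IIM  (L0)  txn=BusRdX+Flush  M[L0]=88
step 10: P2: store L0 := 76  ⟶  IIM  (L0)  txn=∅  M[L0]=88

memory[L4] = 40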